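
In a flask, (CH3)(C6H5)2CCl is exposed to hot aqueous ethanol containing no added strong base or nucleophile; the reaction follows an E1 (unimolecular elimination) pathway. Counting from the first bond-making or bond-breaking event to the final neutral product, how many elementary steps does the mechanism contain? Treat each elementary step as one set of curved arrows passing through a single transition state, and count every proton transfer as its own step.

Step 1: Unassisted departure of Cl⁻ (taking the C–Cl bonding pair) generates a tertiary carbocation.
(No 1,2-shift: no single shift to an adjacent carbon would give a more stable cation.)
Step 2: A weak base (a water (or ethanol) molecule from the solvent) removes a proton from a carbon adjacent to the cationic centre; the electrons of that C–H bond become the new π(C=C) bond, giving the alkene.
Total: 2 elementary steps.

2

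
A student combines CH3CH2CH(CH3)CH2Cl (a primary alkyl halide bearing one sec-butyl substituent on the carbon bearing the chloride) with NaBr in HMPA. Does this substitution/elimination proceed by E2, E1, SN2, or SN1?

SN2

Conditions: a primary substrate with a strong nucleophile in the polar aprotic solvent HMPA.
These conditions are the textbook signature of the SN2 pathway.
An unhindered substrate with a strong nucleophile in a polar aprotic solvent favours one-step backside displacement.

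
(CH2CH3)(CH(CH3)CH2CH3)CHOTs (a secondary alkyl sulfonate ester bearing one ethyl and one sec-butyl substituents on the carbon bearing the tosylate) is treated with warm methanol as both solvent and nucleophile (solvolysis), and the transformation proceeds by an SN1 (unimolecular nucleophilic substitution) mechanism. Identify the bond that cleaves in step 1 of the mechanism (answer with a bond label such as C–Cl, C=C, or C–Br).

C–O

Step 1: Ionisation: the C–O σ-bond cleaves heterolytically; both bonding electrons depart with TsO⁻, leaving a secondary carbocation at the α-carbon.
The bond broken in this step is the C–O bond.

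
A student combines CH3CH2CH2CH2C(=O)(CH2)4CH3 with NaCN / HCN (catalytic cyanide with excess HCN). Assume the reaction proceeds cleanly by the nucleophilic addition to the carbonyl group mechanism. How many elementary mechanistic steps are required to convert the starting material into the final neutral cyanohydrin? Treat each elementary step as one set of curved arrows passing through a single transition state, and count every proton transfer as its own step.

2

Step 1: CN⁻ attacks the sp² carbonyl carbon; the C=O π bond breaks and the electrons end up as a lone pair on the alkoxide oxygen of the tetrahedral intermediate.
Step 2: The alkoxide is protonated in situ by undissociated HCN, yielding a cyanohydrin; the CN⁻ so formed carries on the cycle.
Total: 2 elementary steps.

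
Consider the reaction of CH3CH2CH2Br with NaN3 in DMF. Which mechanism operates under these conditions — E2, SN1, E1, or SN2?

SN2

Conditions: a primary substrate with a strong nucleophile in the polar aprotic solvent DMF.
These conditions are the textbook signature of the SN2 pathway.
An unhindered substrate with a strong nucleophile in a polar aprotic solvent favours one-step backside displacement.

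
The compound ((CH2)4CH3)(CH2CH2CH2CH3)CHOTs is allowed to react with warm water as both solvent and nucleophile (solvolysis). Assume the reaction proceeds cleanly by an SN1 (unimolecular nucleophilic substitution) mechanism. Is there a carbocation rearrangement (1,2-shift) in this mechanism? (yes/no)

The first-formed carbocation is secondary.
No single 1,2-shift to an adjacent carbon would produce a more-substituted cation than the one already present, so no rearrangement occurs.

no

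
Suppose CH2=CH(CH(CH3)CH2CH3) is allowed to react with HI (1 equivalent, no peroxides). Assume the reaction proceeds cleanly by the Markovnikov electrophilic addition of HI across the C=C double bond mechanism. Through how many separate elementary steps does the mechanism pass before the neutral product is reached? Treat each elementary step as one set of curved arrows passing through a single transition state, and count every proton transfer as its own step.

3

Step 1: The π electrons of the C=C bond attack a proton of HI; Markovnikov addition places the new C–H on the less-substituted alkene carbon, so the positive charge ends up on the more-substituted carbon — a secondary carbocation. The H–I bond breaks heterolytically, releasing I⁻.
Step 2: Carbocation rearrangement: a 1,2-hydride shift from the adjacent sec-butyl carbon converts the initially-formed secondary cation into the more stable tertiary cation.
Step 3: Nucleophilic attack by I⁻ on the carbocation completes the addition, giving R–I.
Total: 3 elementary steps.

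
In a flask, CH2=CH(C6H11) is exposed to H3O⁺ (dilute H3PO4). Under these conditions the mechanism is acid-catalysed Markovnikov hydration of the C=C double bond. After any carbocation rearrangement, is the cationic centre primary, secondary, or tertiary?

Step 1: Protonation of the alkene by H3O⁺: the π bond acts as the nucleophile and picks up H⁺, giving the more stable (Markovnikov) secondary carbocation. H2O is released.
Step 2: A 1,2-hydride shift from the adjacent cyclohexyl carbon moves the positive charge from the secondary centre to an adjacent carbon, generating a more stable tertiary carbocation.
The cation rearranges from secondary to tertiary via a 1,2-hydride shift from the adjacent cyclohexyl carbon; the tertiary cation is what reacts next.

tertiary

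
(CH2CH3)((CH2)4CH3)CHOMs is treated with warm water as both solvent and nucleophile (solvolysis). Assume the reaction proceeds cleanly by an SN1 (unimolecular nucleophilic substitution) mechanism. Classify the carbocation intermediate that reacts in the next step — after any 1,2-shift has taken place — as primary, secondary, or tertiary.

Step 1: Ionisation: the C–O σ-bond cleaves heterolytically; both bonding electrons depart with MsO⁻, leaving a secondary carbocation at the α-carbon.
No single 1,2-shift to an adjacent carbon would give a more-substituted cation, so no rearrangement occurs.

secondary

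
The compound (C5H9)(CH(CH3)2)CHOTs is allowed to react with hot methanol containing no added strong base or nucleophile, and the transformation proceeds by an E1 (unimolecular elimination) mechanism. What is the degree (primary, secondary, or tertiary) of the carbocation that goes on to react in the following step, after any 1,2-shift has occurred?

tertiary

Step 1: Unassisted departure of TsO⁻ (taking the C–O bonding pair) generates a secondary carbocation.
Step 2: A hydride (H with its bonding pair) migrates from the adjacent isopropyl carbon to the cationic centre — a 1,2-hydride shift — upgrading the secondary cation to a tertiary one.
The cation rearranges from secondary to tertiary via a 1,2-hydride shift from the adjacent isopropyl carbon; the tertiary cation is what reacts next.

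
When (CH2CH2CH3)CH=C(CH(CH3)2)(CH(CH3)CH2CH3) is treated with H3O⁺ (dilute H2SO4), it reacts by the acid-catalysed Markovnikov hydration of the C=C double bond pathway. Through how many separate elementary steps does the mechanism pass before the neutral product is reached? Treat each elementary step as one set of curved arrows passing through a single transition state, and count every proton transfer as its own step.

3

Step 1: Electrophilic addition begins with the π(C=C) electrons forming a bond to the proton of H3O⁺. Following Markovnikov's rule, the resulting cation is tertiary. H2O is released.
(No 1,2-shift: no single shift to an adjacent carbon would give a more stable cation.)
Step 2: Water acts as the nucleophile: an oxygen lone pair bonds to the cationic carbon, giving an oxonium-ion intermediate.
Step 3: H2O removes a proton from the oxonium oxygen, regenerating H3O⁺ and giving the neutral alcohol.
Total: 3 elementary steps.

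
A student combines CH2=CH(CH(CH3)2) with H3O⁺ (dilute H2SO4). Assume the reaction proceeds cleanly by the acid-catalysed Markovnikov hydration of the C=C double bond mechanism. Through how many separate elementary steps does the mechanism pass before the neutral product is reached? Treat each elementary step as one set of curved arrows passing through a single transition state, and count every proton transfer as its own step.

4

Step 1: Protonation of the alkene by H3O⁺: the π bond acts as the nucleophile and picks up H⁺, giving the more stable (Markovnikov) secondary carbocation. H2O is released.
Step 2: A 1,2-hydride shift from the adjacent isopropyl carbon moves the positive charge from the secondary centre to an adjacent carbon, generating a more stable tertiary carbocation.
Step 3: Water acts as the nucleophile: an oxygen lone pair bonds to the cationic carbon, giving an oxonium-ion intermediate.
Step 4: H2O removes a proton from the oxonium oxygen, regenerating H3O⁺ and giving the neutral alcohol.
Total: 4 elementary steps.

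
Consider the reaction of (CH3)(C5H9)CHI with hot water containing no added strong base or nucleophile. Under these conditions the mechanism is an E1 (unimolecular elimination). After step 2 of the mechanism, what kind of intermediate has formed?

tertiary carbocation

Step 1: Rate-determining heterolysis of the C–I bond gives I⁻ and a secondary carbocation.
Step 2: A hydride (H with its bonding pair) migrates from the adjacent cyclopentyl carbon to the cationic centre — a 1,2-hydride shift — upgrading the secondary cation to a tertiary one.
After step 2 the species present is a tertiary carbocation.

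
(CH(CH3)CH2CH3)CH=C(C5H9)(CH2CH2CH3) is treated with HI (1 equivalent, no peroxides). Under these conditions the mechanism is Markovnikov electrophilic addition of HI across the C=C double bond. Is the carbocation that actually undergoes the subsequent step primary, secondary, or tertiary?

tertiary

Step 1: Protonation of the alkene by HI: the π bond acts as the nucleophile and picks up H⁺, giving the more stable (Markovnikov) tertiary carbocation. The H–I bond breaks heterolytically, releasing I⁻.
No single 1,2-shift to an adjacent carbon would give a more-substituted cation, so no rearrangement occurs.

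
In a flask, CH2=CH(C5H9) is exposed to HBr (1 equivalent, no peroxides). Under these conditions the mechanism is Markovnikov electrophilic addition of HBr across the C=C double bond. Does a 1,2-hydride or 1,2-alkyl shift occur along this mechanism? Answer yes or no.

yes

The first-formed carbocation is secondary.
The adjacent cyclopentyl carbon already bears 2 other carbon substituents and has a hydrogen to migrate; after a 1,2-hydride shift from that carbon the positive charge sits on a tertiary centre.
Tertiary is more stable than secondary, so the shift occurs.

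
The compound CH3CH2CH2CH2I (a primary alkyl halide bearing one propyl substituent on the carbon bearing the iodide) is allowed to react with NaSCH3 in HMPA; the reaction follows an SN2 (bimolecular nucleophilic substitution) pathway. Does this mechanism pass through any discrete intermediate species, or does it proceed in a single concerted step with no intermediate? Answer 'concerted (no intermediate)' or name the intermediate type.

The methanethiolate nucleophile donates a lone pair from S to the α-carbon in a backside attack; simultaneously the C–I σ-bond breaks and both of its electrons leave with I⁻. One concerted step with inversion of configuration.
All bond changes occur in one transition state; no discrete intermediate is formed.

concerted (no intermediate)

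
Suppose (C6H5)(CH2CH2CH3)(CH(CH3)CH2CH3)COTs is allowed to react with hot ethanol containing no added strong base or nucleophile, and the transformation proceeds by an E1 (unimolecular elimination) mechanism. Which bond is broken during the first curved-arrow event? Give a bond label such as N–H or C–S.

C–O

Step 1: Ionisation: the C–O σ-bond cleaves heterolytically; both bonding electrons depart with TsO⁻, leaving a tertiary carbocation at the α-carbon.
The bond broken in this step is the C–O bond.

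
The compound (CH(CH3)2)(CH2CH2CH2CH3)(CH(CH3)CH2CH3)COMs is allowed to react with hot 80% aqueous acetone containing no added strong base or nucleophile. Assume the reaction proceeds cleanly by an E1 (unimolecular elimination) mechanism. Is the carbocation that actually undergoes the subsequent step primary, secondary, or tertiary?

tertiary

Step 1: Ionisation: the C–O σ-bond cleaves heterolytically; both bonding electrons depart with MsO⁻, leaving a tertiary carbocation at the α-carbon.
No single 1,2-shift to an adjacent carbon would give a more-substituted cation, so no rearrangement occurs.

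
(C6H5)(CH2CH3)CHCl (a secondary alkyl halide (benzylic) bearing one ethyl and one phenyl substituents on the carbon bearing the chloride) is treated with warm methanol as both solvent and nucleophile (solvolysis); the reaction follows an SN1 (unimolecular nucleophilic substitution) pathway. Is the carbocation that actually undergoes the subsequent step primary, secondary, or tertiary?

Step 1: Ionisation: the C–Cl σ-bond cleaves heterolytically; both bonding electrons depart with Cl⁻, leaving a secondary carbocation at the α-carbon.
No single 1,2-shift to an adjacent carbon would give a more-substituted cation, so no rearrangement occurs.

secondary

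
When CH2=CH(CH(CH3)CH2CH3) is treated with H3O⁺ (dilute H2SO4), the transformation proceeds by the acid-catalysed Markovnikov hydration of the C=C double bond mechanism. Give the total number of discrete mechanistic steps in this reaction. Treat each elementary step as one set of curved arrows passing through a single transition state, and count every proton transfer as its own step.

4

Step 1: Electrophilic addition begins with the π(C=C) electrons forming a bond to the proton of H3O⁺. Following Markovnikov's rule, the resulting cation is secondary. H2O is released.
Step 2: A 1,2-hydride shift from the adjacent sec-butyl carbon moves the positive charge from the secondary centre to an adjacent carbon, generating a more stable tertiary carbocation.
Step 3: Water acts as the nucleophile: an oxygen lone pair bonds to the cationic carbon, giving an oxonium-ion intermediate.
Step 4: Proton transfer from the O–H of the oxonium ion to H2O completes the catalytic cycle and yields the alcohol.
Total: 4 elementary steps.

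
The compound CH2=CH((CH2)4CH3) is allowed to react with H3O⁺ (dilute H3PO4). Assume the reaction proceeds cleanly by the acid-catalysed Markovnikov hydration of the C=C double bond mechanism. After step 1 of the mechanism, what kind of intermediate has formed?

secondary carbocation

Step 1: Protonation of the alkene by H3O⁺: the π bond acts as the nucleophile and picks up H⁺, giving the more stable (Markovnikov) secondary carbocation. H2O is released.
After step 1 the species present is a secondary carbocation.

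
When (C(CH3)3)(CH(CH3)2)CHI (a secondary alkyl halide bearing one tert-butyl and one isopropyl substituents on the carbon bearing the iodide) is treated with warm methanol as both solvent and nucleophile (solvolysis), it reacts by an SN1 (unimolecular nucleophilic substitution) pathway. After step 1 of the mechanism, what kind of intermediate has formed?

Step 1: Unassisted departure of I⁻ (taking the C–I bonding pair) generates a secondary carbocation.
After step 1 the species present is a secondary carbocation.

secondary carbocation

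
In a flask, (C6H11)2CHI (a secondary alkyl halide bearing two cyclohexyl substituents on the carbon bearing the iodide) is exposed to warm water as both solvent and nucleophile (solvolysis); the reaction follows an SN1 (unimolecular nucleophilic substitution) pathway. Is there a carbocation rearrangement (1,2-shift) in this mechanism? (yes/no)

The first-formed carbocation is secondary.
The adjacent cyclohexyl carbon already bears 2 other carbon substituents and has a hydrogen to migrate; after a 1,2-hydride shift from that carbon the positive charge sits on a tertiary centre.
Tertiary is more stable than secondary, so the shift occurs.

yes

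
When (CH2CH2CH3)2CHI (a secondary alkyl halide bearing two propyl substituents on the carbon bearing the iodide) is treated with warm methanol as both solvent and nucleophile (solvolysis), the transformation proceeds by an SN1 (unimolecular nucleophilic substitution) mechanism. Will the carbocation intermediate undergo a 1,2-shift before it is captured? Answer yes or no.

The first-formed carbocation is secondary.
No single 1,2-shift to an adjacent carbon would produce a more-substituted cation than the one already present, so no rearrangement occurs.

no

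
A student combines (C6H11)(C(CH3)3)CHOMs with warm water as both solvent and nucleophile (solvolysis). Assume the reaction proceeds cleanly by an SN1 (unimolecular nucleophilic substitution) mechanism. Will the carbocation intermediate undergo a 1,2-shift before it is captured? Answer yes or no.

The first-formed carbocation is secondary.
The adjacent cyclohexyl carbon already bears 2 other carbon substituents and has a hydrogen to migrate; after a 1,2-hydride shift from that carbon the positive charge sits on a tertiary centre.
Tertiary is more stable than secondary, so the shift occurs.

yes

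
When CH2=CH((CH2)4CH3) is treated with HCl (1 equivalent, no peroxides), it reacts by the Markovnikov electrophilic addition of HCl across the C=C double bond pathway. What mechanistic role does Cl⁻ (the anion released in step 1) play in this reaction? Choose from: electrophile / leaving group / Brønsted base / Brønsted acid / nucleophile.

nucleophile

Step 2: The Cl⁻ anion donates a lone pair to the carbocation, forming the new C–Cl σ-bond and giving the neutral alkyl halide.
Cl⁻ (the anion released in step 1) donates an electron pair to form a new σ-bond to carbon — it is the nucleophile.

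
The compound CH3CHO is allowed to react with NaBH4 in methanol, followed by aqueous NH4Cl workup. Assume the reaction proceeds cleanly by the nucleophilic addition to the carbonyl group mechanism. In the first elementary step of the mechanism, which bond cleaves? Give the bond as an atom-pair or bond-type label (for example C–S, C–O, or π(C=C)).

Step 1: H⁻ (delivered from BH4⁻) attacks the sp² carbonyl carbon; the C=O π bond breaks and the electrons end up as a lone pair on the alkoxide oxygen of the tetrahedral intermediate.
The bond broken in this step is the π(C=O) bond.

π(C=O)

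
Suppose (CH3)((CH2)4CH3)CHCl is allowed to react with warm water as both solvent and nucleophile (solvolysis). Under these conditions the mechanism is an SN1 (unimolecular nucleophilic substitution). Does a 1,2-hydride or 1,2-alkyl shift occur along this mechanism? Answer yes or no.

no

The first-formed carbocation is secondary.
No single 1,2-shift to an adjacent carbon would produce a more-substituted cation than the one already present, so no rearrangement occurs.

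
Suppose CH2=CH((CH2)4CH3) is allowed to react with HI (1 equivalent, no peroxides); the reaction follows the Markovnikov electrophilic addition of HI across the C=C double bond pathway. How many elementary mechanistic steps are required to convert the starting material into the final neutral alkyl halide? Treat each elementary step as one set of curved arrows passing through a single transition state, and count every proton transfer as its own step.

2

Step 1: The π electrons of the C=C bond attack a proton of HI; Markovnikov addition places the new C–H on the less-substituted alkene carbon, so the positive charge ends up on the more-substituted carbon — a secondary carbocation. The H–I bond breaks heterolytically, releasing I⁻.
(No 1,2-shift: no single shift to an adjacent carbon would give a more stable cation.)
Step 2: Nucleophilic attack by I⁻ on the carbocation completes the addition, giving R–I.
Total: 2 elementary steps.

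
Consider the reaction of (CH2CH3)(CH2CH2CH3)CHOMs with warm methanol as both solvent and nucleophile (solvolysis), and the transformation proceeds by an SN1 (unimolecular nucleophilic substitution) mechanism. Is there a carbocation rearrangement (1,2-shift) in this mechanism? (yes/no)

no

The first-formed carbocation is secondary.
No single 1,2-shift to an adjacent carbon would produce a more-substituted cation than the one already present, so no rearrangement occurs.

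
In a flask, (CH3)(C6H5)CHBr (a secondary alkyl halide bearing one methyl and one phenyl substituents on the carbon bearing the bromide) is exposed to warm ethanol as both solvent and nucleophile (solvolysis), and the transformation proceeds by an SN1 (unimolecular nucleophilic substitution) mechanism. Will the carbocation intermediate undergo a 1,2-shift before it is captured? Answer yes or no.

The first-formed carbocation is secondary.
No single 1,2-shift to an adjacent carbon would produce a more-substituted cation than the one already present, so no rearrangement occurs.

no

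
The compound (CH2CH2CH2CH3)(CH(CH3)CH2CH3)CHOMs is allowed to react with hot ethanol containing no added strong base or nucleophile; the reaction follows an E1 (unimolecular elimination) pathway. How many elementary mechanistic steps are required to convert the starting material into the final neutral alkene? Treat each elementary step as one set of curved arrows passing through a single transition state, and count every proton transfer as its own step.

Step 1: Ionisation: the C–O σ-bond cleaves heterolytically; both bonding electrons depart with MsO⁻, leaving a secondary carbocation at the α-carbon.
Step 2: A hydride (H with its bonding pair) migrates from the adjacent sec-butyl carbon to the cationic centre — a 1,2-hydride shift — upgrading the secondary cation to a tertiary one.
Step 3: An ethanol molecule (solvent) deprotonates a β-carbon; as the C–H bond breaks, those electrons form the new alkene π bond.
Total: 3 elementary steps.

3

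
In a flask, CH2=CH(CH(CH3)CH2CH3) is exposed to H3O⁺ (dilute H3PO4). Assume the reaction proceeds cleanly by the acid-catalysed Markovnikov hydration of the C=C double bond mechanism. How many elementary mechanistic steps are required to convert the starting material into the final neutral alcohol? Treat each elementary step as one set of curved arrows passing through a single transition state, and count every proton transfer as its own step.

4

Step 1: Electrophilic addition begins with the π(C=C) electrons forming a bond to the proton of H3O⁺. Following Markovnikov's rule, the resulting cation is secondary. H2O is released.
Step 2: A 1,2-hydride shift from the adjacent sec-butyl carbon moves the positive charge from the secondary centre to an adjacent carbon, generating a more stable tertiary carbocation.
Step 3: A lone pair on the oxygen of H2O attacks the carbocation, forming a C–O bond and an oxonium ion (a protonated alcohol).
Step 4: Proton transfer from the O–H of the oxonium ion to H2O completes the catalytic cycle and yields the alcohol.
Total: 4 elementary steps.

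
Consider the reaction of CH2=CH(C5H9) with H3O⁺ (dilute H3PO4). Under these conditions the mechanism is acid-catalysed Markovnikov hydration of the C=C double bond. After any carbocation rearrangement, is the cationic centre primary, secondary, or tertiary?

tertiary

Step 1: Protonation of the alkene by H3O⁺: the π bond acts as the nucleophile and picks up H⁺, giving the more stable (Markovnikov) secondary carbocation. H2O is released.
Step 2: Carbocation rearrangement: a 1,2-hydride shift from the adjacent cyclopentyl carbon converts the initially-formed secondary cation into the more stable tertiary cation.
The cation rearranges from secondary to tertiary via a 1,2-hydride shift from the adjacent cyclopentyl carbon; the tertiary cation is what reacts next.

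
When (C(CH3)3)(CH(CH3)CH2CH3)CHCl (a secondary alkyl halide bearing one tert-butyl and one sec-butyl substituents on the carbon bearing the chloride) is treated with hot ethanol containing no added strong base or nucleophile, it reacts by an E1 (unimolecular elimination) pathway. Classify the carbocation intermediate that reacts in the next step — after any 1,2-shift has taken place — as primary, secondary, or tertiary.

tertiary

Step 1: The C–Cl bond breaks with both electrons going to the chloride; Cl⁻ leaves and a secondary carbocation remains.
Step 2: Carbocation rearrangement: a 1,2-hydride shift from the adjacent sec-butyl carbon converts the initially-formed secondary cation into the more stable tertiary cation.
The cation rearranges from secondary to tertiary via a 1,2-hydride shift from the adjacent sec-butyl carbon; the tertiary cation is what reacts next.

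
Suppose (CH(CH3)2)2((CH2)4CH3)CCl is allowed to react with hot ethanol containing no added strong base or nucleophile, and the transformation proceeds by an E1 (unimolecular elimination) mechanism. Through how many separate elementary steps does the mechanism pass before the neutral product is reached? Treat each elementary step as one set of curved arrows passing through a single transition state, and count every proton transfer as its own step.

2

Step 1: Rate-determining heterolysis of the C–Cl bond gives Cl⁻ and a tertiary carbocation.
(No 1,2-shift: no single shift to an adjacent carbon would give a more stable cation.)
Step 2: An ethanol molecule (solvent) deprotonates a β-carbon; as the C–H bond breaks, those electrons form the new alkene π bond.
Total: 2 elementary steps.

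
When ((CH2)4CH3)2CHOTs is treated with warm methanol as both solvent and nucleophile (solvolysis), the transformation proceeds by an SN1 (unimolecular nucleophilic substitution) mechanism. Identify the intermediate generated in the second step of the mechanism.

oxonium ion

Step 1: Rate-determining heterolysis of the C–O bond gives TsO⁻ and a secondary carbocation.
Step 2: A lone pair on the oxygen of CH3OH attacks the carbocation, forming a new C–O σ-bond and an oxonium ion.
After step 2 the species present is an oxonium ion.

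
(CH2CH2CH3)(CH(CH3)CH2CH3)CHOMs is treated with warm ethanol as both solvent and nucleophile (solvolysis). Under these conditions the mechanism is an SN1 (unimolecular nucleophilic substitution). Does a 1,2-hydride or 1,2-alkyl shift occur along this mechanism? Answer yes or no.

yes

The first-formed carbocation is secondary.
The adjacent sec-butyl carbon already bears 2 other carbon substituents and has a hydrogen to migrate; after a 1,2-hydride shift from that carbon the positive charge sits on a tertiary centre.
Tertiary is more stable than secondary, so the shift occurs.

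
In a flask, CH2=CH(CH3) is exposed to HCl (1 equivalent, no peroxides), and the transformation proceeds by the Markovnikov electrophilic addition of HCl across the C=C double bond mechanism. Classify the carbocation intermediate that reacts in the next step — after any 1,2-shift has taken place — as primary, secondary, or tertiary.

Step 1: The π electrons of the C=C bond attack a proton of HCl; Markovnikov addition places the new C–H on the less-substituted alkene carbon, so the positive charge ends up on the more-substituted carbon — a secondary carbocation. The H–Cl bond breaks heterolytically, releasing Cl⁻.
No single 1,2-shift to an adjacent carbon would give a more-substituted cation, so no rearrangement occurs.

secondary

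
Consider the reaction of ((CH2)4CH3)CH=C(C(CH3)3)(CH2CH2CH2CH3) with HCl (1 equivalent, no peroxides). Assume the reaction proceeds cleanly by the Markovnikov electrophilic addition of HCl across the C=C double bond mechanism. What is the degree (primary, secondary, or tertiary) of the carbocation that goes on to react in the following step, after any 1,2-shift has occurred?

tertiary

Step 1: Electrophilic addition begins with the π(C=C) electrons forming a bond to the proton of HCl. Following Markovnikov's rule, the resulting cation is tertiary. The H–Cl bond breaks heterolytically, releasing Cl⁻.
No single 1,2-shift to an adjacent carbon would give a more-substituted cation, so no rearrangement occurs.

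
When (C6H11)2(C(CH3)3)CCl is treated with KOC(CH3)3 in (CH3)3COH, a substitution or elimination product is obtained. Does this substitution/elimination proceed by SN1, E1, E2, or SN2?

E2

Conditions: a strong/bulky base with a tertiary substrate bearing a β-hydrogen.
These conditions are the textbook signature of the E2 pathway.
A strong (often hindered) base removes a β-H in concert with loss of the leaving group — bimolecular elimination.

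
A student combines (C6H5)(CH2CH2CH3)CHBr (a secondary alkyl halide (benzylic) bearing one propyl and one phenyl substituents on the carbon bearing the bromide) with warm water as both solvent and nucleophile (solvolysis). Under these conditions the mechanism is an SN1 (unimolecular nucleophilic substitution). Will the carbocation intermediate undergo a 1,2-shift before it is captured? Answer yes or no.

The first-formed carbocation is secondary.
No single 1,2-shift to an adjacent carbon would produce a more-substituted cation than the one already present, so no rearrangement occurs.

no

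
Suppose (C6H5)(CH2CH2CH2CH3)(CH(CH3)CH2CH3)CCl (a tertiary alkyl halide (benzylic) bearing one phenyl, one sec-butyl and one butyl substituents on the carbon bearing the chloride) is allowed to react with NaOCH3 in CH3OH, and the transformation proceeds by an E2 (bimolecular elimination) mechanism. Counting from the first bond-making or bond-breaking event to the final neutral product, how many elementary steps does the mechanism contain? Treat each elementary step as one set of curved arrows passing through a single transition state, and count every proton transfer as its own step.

Step 1: The strong base CH3O⁻ removes a β-hydrogen; in the same concerted event the electrons of the breaking C–H bond form the new π(C=C) bond and the C–Cl σ-bond breaks, expelling Cl⁻. Anti-periplanar geometry; one transition state.
Total: 1 elementary step.

1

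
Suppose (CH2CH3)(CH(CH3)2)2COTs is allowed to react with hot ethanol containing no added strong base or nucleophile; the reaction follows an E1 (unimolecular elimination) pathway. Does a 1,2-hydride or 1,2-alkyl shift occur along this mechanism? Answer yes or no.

no

The first-formed carbocation is tertiary.
No single 1,2-shift to an adjacent carbon would produce a more-substituted cation than the one already present, so no rearrangement occurs.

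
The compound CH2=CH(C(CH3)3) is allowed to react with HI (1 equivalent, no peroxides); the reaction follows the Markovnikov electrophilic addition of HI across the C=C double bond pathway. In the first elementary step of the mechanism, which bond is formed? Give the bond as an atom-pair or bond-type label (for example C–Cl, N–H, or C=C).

Step 1: The π electrons of the C=C bond attack a proton of HI; Markovnikov addition places the new C–H on the less-substituted alkene carbon, so the positive charge ends up on the more-substituted carbon — a secondary carbocation. The H–I bond breaks heterolytically, releasing I⁻.
The bond formed in this step is the C–H bond.

C–H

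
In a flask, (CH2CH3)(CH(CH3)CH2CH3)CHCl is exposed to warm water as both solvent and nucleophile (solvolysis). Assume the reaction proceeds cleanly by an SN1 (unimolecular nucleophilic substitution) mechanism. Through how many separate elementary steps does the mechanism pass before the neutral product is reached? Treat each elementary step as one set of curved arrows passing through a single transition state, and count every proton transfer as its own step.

Step 1: Unassisted departure of Cl⁻ (taking the C–Cl bonding pair) generates a secondary carbocation.
Step 2: Carbocation rearrangement: a 1,2-hydride shift from the adjacent sec-butyl carbon converts the initially-formed secondary cation into the more stable tertiary cation.
Step 3: A lone pair on the oxygen of H2O attacks the carbocation, forming a new C–O σ-bond and an oxonium ion.
Step 4: Proton transfer from the O–H of the oxonium ion to a solvent molecule delivers the neutral alcohol.
Total: 4 elementary steps.

4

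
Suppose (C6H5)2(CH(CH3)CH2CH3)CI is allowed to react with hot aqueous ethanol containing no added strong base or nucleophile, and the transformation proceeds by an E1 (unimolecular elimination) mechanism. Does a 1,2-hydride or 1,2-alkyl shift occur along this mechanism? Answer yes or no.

no

The first-formed carbocation is tertiary.
No single 1,2-shift to an adjacent carbon would produce a more-substituted cation than the one already present, so no rearrangement occurs.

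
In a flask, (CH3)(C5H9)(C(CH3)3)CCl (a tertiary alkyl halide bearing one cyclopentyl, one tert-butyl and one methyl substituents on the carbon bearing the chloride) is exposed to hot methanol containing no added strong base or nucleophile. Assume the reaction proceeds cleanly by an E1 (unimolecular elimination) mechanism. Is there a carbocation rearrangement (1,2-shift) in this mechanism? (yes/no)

The first-formed carbocation is tertiary.
No single 1,2-shift to an adjacent carbon would produce a more-substituted cation than the one already present, so no rearrangement occurs.

no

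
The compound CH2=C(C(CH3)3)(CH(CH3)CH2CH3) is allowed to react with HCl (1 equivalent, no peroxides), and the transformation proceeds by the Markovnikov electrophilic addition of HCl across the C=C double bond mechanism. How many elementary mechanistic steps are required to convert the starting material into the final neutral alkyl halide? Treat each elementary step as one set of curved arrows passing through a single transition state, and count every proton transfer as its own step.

2

Step 1: Electrophilic addition begins with the π(C=C) electrons forming a bond to the proton of HCl. Following Markovnikov's rule, the resulting cation is tertiary. The H–Cl bond breaks heterolytically, releasing Cl⁻.
(No 1,2-shift: no single shift to an adjacent carbon would give a more stable cation.)
Step 2: Cl⁻ captures the cation: a lone pair on Cl⁻ fills the empty p orbital, producing the alkyl halide product.
Total: 2 elementary steps.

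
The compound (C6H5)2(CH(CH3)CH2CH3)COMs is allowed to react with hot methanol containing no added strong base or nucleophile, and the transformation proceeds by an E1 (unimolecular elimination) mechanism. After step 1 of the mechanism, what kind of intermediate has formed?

tertiary carbocation

Step 1: Unassisted departure of MsO⁻ (taking the C–O bonding pair) generates a tertiary carbocation.
After step 1 the species present is a tertiary carbocation.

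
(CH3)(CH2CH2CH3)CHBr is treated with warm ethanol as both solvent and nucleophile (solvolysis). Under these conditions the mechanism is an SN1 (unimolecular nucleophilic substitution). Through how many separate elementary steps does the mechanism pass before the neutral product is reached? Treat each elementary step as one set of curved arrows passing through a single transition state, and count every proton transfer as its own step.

Step 1: The C–Br bond breaks with both electrons going to the bromide; Br⁻ leaves and a secondary carbocation remains.
(No 1,2-shift: no single shift to an adjacent carbon would give a more stable cation.)
Step 2: CH3CH2OH donates an oxygen lone pair into the empty p orbital of the cation, giving a protonated ether (an oxonium ion).
Step 3: A second solvent molecule removes the proton on oxygen, giving the neutral ether product.
Total: 3 elementary steps.

3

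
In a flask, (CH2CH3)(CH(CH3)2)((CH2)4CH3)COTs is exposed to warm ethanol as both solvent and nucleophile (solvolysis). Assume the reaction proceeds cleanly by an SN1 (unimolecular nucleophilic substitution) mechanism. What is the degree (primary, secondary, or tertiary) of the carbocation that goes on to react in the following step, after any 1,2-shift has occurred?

tertiary

Step 1: Rate-determining heterolysis of the C–O bond gives TsO⁻ and a tertiary carbocation.
No single 1,2-shift to an adjacent carbon would give a more-substituted cation, so no rearrangement occurs.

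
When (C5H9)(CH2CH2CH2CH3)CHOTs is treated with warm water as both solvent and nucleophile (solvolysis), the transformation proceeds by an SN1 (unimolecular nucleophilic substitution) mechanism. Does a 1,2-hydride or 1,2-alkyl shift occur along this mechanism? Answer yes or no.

yes

The first-formed carbocation is secondary.
The adjacent cyclopentyl carbon already bears 2 other carbon substituents and has a hydrogen to migrate; after a 1,2-hydride shift from that carbon the positive charge sits on a tertiary centre.
Tertiary is more stable than secondary, so the shift occurs.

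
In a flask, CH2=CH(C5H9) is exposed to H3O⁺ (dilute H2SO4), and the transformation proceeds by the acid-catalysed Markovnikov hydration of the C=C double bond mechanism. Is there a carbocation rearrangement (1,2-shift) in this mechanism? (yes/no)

yes

The first-formed carbocation is secondary.
The adjacent cyclopentyl carbon already bears 2 other carbon substituents and has a hydrogen to migrate; after a 1,2-hydride shift from that carbon the positive charge sits on a tertiary centre.
Tertiary is more stable than secondary, so the shift occurs.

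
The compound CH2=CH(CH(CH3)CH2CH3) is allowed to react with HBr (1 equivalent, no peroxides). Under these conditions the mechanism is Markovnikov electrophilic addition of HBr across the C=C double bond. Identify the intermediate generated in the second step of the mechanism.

tertiary carbocation

Step 1: Protonation of the alkene by HBr: the π bond acts as the nucleophile and picks up H⁺, giving the more stable (Markovnikov) secondary carbocation. The H–Br bond breaks heterolytically, releasing Br⁻.
Step 2: A 1,2-hydride shift from the adjacent sec-butyl carbon moves the positive charge from the secondary centre to an adjacent carbon, generating a more stable tertiary carbocation.
After step 2 the species present is a tertiary carbocation.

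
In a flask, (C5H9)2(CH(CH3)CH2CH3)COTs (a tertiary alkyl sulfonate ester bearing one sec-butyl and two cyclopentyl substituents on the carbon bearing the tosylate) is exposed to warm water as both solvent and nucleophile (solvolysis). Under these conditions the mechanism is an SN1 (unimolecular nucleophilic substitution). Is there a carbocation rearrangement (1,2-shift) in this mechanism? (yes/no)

The first-formed carbocation is tertiary.
No single 1,2-shift to an adjacent carbon would produce a more-substituted cation than the one already present, so no rearrangement occurs.

no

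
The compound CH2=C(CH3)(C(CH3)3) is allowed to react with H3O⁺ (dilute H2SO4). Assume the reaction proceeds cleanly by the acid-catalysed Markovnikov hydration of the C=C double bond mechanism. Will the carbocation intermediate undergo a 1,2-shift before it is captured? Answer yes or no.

no

The first-formed carbocation is tertiary.
No single 1,2-shift to an adjacent carbon would produce a more-substituted cation than the one already present, so no rearrangement occurs.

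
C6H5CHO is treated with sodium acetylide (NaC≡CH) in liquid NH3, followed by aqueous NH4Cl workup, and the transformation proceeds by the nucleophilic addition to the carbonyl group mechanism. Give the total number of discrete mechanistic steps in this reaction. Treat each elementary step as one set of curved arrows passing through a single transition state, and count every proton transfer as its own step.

Step 1: Nucleophilic addition: HC≡C⁻ adds to the carbonyl carbon, pushing the π(C=O) electron pair onto oxygen and giving a tetrahedral alkoxide.
Step 2: On aqueous NH4Cl workup the alkoxide oxygen is protonated, giving a propargyl alcohol.
Total: 2 elementary steps.

2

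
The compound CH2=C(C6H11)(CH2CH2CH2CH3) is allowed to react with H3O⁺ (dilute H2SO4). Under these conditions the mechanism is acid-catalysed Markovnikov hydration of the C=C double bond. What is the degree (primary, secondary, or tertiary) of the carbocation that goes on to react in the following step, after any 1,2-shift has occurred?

tertiary

Step 1: The π electrons of the C=C bond attack a proton of H3O⁺; Markovnikov addition places the new C–H on the less-substituted alkene carbon, so the positive charge ends up on the more-substituted carbon — a tertiary carbocation. H2O is released.
No single 1,2-shift to an adjacent carbon would give a more-substituted cation, so no rearrangement occurs.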